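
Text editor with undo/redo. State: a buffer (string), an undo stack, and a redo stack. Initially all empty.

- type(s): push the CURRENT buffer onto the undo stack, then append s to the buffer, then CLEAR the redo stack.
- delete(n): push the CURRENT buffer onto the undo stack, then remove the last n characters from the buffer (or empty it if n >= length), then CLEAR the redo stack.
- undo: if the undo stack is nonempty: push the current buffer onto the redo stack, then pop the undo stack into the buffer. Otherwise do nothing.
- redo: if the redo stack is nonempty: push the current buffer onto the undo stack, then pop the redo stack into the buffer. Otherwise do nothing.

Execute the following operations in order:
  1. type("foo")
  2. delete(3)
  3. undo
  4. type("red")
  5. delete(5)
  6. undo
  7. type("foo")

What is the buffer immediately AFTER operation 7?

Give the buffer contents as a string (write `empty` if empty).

Answer: fooredfoo

Derivation:
After op 1 (type): buf='foo' undo_depth=1 redo_depth=0
After op 2 (delete): buf='(empty)' undo_depth=2 redo_depth=0
After op 3 (undo): buf='foo' undo_depth=1 redo_depth=1
After op 4 (type): buf='foored' undo_depth=2 redo_depth=0
After op 5 (delete): buf='f' undo_depth=3 redo_depth=0
After op 6 (undo): buf='foored' undo_depth=2 redo_depth=1
After op 7 (type): buf='fooredfoo' undo_depth=3 redo_depth=0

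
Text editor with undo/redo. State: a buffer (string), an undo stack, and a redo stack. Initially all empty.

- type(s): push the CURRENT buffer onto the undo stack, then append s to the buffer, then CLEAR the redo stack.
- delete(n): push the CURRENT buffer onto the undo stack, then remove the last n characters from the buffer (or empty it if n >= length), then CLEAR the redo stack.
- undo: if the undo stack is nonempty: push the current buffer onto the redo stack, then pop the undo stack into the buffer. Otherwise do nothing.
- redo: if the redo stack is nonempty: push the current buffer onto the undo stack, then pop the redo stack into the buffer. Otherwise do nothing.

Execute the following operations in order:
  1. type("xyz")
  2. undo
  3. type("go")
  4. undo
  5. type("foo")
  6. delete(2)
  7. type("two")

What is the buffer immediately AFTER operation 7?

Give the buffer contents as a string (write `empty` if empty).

Answer: ftwo

Derivation:
After op 1 (type): buf='xyz' undo_depth=1 redo_depth=0
After op 2 (undo): buf='(empty)' undo_depth=0 redo_depth=1
After op 3 (type): buf='go' undo_depth=1 redo_depth=0
After op 4 (undo): buf='(empty)' undo_depth=0 redo_depth=1
After op 5 (type): buf='foo' undo_depth=1 redo_depth=0
After op 6 (delete): buf='f' undo_depth=2 redo_depth=0
After op 7 (type): buf='ftwo' undo_depth=3 redo_depth=0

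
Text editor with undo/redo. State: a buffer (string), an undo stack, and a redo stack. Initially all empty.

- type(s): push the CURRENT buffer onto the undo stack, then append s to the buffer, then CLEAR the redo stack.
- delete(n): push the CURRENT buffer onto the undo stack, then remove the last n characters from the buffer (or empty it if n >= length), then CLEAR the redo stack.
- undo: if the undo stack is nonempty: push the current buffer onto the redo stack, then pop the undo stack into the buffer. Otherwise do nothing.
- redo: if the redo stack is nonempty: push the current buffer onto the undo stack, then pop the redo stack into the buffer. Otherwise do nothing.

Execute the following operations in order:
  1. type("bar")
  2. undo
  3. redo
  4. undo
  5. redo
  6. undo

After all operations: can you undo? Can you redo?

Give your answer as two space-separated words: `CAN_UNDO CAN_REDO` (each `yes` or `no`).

After op 1 (type): buf='bar' undo_depth=1 redo_depth=0
After op 2 (undo): buf='(empty)' undo_depth=0 redo_depth=1
After op 3 (redo): buf='bar' undo_depth=1 redo_depth=0
After op 4 (undo): buf='(empty)' undo_depth=0 redo_depth=1
After op 5 (redo): buf='bar' undo_depth=1 redo_depth=0
After op 6 (undo): buf='(empty)' undo_depth=0 redo_depth=1

Answer: no yes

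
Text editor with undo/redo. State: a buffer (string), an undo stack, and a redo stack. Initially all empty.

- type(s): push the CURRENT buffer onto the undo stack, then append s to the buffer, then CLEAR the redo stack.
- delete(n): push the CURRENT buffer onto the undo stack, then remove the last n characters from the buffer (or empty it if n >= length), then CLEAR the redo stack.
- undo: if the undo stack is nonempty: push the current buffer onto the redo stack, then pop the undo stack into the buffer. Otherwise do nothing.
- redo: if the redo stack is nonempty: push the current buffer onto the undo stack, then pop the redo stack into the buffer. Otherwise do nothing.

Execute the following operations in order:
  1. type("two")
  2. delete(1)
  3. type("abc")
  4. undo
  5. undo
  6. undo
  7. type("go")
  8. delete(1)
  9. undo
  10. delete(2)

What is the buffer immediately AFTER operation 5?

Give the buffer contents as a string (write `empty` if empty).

After op 1 (type): buf='two' undo_depth=1 redo_depth=0
After op 2 (delete): buf='tw' undo_depth=2 redo_depth=0
After op 3 (type): buf='twabc' undo_depth=3 redo_depth=0
After op 4 (undo): buf='tw' undo_depth=2 redo_depth=1
After op 5 (undo): buf='two' undo_depth=1 redo_depth=2

Answer: two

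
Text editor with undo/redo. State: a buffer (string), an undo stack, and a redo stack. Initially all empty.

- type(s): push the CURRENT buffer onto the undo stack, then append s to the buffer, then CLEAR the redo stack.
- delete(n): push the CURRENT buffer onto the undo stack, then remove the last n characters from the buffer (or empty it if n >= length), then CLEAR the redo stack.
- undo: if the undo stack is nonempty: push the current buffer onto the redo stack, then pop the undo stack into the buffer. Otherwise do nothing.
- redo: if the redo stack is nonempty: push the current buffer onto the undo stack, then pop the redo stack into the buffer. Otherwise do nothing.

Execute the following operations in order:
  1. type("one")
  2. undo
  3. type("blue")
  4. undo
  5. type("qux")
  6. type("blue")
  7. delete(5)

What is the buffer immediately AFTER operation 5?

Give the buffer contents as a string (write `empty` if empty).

Answer: qux

Derivation:
After op 1 (type): buf='one' undo_depth=1 redo_depth=0
After op 2 (undo): buf='(empty)' undo_depth=0 redo_depth=1
After op 3 (type): buf='blue' undo_depth=1 redo_depth=0
After op 4 (undo): buf='(empty)' undo_depth=0 redo_depth=1
After op 5 (type): buf='qux' undo_depth=1 redo_depth=0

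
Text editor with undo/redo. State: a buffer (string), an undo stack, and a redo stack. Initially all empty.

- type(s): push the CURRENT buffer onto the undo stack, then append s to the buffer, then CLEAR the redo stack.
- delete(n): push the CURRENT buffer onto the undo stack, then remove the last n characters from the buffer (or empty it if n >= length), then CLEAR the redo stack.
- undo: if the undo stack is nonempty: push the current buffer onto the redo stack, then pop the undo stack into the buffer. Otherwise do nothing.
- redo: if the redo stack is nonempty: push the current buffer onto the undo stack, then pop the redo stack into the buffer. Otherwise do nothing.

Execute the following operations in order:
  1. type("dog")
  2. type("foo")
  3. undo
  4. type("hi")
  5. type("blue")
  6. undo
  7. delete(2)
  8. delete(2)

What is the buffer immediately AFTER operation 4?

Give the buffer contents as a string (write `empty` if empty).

After op 1 (type): buf='dog' undo_depth=1 redo_depth=0
After op 2 (type): buf='dogfoo' undo_depth=2 redo_depth=0
After op 3 (undo): buf='dog' undo_depth=1 redo_depth=1
After op 4 (type): buf='doghi' undo_depth=2 redo_depth=0

Answer: doghi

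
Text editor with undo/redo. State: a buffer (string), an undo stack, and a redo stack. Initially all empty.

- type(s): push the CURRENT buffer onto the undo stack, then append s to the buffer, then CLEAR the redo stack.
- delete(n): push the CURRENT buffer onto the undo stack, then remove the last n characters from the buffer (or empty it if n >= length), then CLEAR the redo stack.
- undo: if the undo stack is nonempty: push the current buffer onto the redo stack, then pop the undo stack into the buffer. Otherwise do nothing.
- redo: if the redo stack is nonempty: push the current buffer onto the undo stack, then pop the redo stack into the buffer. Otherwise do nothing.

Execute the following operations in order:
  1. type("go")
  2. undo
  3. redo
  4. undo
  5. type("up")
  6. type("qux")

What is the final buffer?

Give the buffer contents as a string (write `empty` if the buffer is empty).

After op 1 (type): buf='go' undo_depth=1 redo_depth=0
After op 2 (undo): buf='(empty)' undo_depth=0 redo_depth=1
After op 3 (redo): buf='go' undo_depth=1 redo_depth=0
After op 4 (undo): buf='(empty)' undo_depth=0 redo_depth=1
After op 5 (type): buf='up' undo_depth=1 redo_depth=0
After op 6 (type): buf='upqux' undo_depth=2 redo_depth=0

Answer: upqux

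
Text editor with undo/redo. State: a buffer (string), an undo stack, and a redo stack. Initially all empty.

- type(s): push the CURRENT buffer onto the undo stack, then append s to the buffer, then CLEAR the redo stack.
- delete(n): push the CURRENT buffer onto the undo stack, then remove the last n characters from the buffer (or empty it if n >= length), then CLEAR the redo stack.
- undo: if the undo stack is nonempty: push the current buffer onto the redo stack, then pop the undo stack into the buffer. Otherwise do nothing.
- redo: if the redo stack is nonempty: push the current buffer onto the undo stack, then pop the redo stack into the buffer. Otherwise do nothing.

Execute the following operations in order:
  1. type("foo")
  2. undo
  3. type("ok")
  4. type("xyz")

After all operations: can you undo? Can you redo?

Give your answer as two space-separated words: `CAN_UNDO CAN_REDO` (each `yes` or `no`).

Answer: yes no

Derivation:
After op 1 (type): buf='foo' undo_depth=1 redo_depth=0
After op 2 (undo): buf='(empty)' undo_depth=0 redo_depth=1
After op 3 (type): buf='ok' undo_depth=1 redo_depth=0
After op 4 (type): buf='okxyz' undo_depth=2 redo_depth=0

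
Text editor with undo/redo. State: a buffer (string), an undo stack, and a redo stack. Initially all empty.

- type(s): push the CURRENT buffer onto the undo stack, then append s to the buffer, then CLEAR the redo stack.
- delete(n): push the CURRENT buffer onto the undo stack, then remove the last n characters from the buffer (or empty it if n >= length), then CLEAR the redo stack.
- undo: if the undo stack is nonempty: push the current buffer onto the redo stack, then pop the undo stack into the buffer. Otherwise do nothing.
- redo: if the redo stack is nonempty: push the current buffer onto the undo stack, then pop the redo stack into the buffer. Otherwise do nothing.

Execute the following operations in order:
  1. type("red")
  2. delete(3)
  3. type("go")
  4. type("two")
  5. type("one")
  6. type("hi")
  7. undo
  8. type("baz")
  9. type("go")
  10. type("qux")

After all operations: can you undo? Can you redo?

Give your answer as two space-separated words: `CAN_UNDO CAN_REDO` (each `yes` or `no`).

Answer: yes no

Derivation:
After op 1 (type): buf='red' undo_depth=1 redo_depth=0
After op 2 (delete): buf='(empty)' undo_depth=2 redo_depth=0
After op 3 (type): buf='go' undo_depth=3 redo_depth=0
After op 4 (type): buf='gotwo' undo_depth=4 redo_depth=0
After op 5 (type): buf='gotwoone' undo_depth=5 redo_depth=0
After op 6 (type): buf='gotwoonehi' undo_depth=6 redo_depth=0
After op 7 (undo): buf='gotwoone' undo_depth=5 redo_depth=1
After op 8 (type): buf='gotwoonebaz' undo_depth=6 redo_depth=0
After op 9 (type): buf='gotwoonebazgo' undo_depth=7 redo_depth=0
After op 10 (type): buf='gotwoonebazgoqux' undo_depth=8 redo_depth=0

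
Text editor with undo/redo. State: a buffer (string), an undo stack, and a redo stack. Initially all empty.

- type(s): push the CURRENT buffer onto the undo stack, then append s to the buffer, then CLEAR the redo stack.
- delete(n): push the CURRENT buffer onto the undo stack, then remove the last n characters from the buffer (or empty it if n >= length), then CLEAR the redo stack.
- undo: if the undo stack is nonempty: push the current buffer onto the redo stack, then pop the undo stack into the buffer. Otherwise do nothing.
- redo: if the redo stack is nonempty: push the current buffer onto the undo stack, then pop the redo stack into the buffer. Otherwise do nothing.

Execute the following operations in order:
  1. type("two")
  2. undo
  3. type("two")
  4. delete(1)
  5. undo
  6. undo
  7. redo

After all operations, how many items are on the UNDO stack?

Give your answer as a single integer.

After op 1 (type): buf='two' undo_depth=1 redo_depth=0
After op 2 (undo): buf='(empty)' undo_depth=0 redo_depth=1
After op 3 (type): buf='two' undo_depth=1 redo_depth=0
After op 4 (delete): buf='tw' undo_depth=2 redo_depth=0
After op 5 (undo): buf='two' undo_depth=1 redo_depth=1
After op 6 (undo): buf='(empty)' undo_depth=0 redo_depth=2
After op 7 (redo): buf='two' undo_depth=1 redo_depth=1

Answer: 1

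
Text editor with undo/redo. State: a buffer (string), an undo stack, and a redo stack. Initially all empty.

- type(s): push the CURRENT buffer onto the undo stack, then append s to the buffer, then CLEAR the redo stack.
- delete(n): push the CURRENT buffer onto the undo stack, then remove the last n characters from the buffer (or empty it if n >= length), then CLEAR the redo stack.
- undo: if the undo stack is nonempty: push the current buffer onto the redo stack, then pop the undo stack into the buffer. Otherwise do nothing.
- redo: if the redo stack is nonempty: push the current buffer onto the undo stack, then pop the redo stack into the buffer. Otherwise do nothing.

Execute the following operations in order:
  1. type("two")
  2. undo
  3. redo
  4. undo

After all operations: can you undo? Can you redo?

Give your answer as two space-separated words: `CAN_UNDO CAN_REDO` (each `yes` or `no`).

Answer: no yes

Derivation:
After op 1 (type): buf='two' undo_depth=1 redo_depth=0
After op 2 (undo): buf='(empty)' undo_depth=0 redo_depth=1
After op 3 (redo): buf='two' undo_depth=1 redo_depth=0
After op 4 (undo): buf='(empty)' undo_depth=0 redo_depth=1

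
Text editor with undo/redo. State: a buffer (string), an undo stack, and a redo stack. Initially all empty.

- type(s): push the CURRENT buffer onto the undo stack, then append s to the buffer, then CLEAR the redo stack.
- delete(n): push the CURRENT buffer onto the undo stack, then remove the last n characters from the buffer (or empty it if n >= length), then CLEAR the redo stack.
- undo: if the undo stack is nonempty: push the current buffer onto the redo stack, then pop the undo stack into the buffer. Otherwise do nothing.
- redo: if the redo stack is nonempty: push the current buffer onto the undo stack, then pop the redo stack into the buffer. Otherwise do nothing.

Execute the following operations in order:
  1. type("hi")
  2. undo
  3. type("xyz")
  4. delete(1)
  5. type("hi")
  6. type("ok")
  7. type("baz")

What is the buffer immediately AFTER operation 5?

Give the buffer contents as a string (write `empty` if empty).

After op 1 (type): buf='hi' undo_depth=1 redo_depth=0
After op 2 (undo): buf='(empty)' undo_depth=0 redo_depth=1
After op 3 (type): buf='xyz' undo_depth=1 redo_depth=0
After op 4 (delete): buf='xy' undo_depth=2 redo_depth=0
After op 5 (type): buf='xyhi' undo_depth=3 redo_depth=0

Answer: xyhi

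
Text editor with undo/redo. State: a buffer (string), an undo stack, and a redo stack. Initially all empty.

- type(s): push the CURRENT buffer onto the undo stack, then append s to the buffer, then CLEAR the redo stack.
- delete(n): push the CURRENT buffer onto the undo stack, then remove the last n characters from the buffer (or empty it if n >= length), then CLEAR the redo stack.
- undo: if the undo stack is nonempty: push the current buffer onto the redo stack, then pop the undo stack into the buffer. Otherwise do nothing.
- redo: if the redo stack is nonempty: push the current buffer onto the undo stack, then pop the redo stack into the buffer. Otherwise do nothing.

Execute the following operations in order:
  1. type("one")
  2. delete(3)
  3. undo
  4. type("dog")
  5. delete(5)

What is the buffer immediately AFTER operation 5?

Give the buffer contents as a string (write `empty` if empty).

Answer: o

Derivation:
After op 1 (type): buf='one' undo_depth=1 redo_depth=0
After op 2 (delete): buf='(empty)' undo_depth=2 redo_depth=0
After op 3 (undo): buf='one' undo_depth=1 redo_depth=1
After op 4 (type): buf='onedog' undo_depth=2 redo_depth=0
After op 5 (delete): buf='o' undo_depth=3 redo_depth=0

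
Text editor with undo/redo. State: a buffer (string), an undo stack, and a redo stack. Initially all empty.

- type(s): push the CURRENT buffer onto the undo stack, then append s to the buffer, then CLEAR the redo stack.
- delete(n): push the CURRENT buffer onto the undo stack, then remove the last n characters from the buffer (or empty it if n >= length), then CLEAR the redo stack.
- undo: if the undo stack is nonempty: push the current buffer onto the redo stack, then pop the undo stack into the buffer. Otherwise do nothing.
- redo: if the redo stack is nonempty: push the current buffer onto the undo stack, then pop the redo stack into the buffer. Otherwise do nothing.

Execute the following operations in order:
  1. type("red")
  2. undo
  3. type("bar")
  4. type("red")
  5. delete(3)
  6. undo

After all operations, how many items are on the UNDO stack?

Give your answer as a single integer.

Answer: 2

Derivation:
After op 1 (type): buf='red' undo_depth=1 redo_depth=0
After op 2 (undo): buf='(empty)' undo_depth=0 redo_depth=1
After op 3 (type): buf='bar' undo_depth=1 redo_depth=0
After op 4 (type): buf='barred' undo_depth=2 redo_depth=0
After op 5 (delete): buf='bar' undo_depth=3 redo_depth=0
After op 6 (undo): buf='barred' undo_depth=2 redo_depth=1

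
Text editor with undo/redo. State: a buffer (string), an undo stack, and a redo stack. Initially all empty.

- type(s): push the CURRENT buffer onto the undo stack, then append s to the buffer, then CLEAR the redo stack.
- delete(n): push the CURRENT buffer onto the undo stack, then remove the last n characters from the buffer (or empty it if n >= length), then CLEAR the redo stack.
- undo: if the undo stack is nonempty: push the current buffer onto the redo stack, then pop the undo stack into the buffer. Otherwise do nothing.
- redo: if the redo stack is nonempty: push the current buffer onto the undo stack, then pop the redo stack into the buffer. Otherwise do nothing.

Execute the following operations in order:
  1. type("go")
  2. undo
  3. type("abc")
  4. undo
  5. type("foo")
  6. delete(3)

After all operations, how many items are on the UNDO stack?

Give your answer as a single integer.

After op 1 (type): buf='go' undo_depth=1 redo_depth=0
After op 2 (undo): buf='(empty)' undo_depth=0 redo_depth=1
After op 3 (type): buf='abc' undo_depth=1 redo_depth=0
After op 4 (undo): buf='(empty)' undo_depth=0 redo_depth=1
After op 5 (type): buf='foo' undo_depth=1 redo_depth=0
After op 6 (delete): buf='(empty)' undo_depth=2 redo_depth=0

Answer: 2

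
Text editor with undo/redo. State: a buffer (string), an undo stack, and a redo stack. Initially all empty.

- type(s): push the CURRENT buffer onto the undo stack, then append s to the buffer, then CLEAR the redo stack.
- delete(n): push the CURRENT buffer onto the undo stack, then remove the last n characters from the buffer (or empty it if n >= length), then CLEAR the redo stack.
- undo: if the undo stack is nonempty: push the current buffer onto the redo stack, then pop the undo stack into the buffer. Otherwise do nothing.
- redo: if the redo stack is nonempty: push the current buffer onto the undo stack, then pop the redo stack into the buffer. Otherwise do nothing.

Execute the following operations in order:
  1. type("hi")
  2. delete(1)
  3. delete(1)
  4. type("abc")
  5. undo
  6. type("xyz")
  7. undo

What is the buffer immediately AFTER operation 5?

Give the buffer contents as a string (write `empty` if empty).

After op 1 (type): buf='hi' undo_depth=1 redo_depth=0
After op 2 (delete): buf='h' undo_depth=2 redo_depth=0
After op 3 (delete): buf='(empty)' undo_depth=3 redo_depth=0
After op 4 (type): buf='abc' undo_depth=4 redo_depth=0
After op 5 (undo): buf='(empty)' undo_depth=3 redo_depth=1

Answer: empty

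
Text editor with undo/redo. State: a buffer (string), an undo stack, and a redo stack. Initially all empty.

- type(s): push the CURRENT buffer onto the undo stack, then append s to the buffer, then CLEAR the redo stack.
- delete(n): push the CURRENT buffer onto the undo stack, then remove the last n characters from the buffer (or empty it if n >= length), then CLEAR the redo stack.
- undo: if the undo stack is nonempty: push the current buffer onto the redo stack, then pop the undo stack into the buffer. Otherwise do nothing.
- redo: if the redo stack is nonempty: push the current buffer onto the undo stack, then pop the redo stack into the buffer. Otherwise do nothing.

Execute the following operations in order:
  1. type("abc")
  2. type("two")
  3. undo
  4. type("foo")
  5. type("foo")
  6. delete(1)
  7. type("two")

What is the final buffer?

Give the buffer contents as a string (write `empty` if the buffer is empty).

After op 1 (type): buf='abc' undo_depth=1 redo_depth=0
After op 2 (type): buf='abctwo' undo_depth=2 redo_depth=0
After op 3 (undo): buf='abc' undo_depth=1 redo_depth=1
After op 4 (type): buf='abcfoo' undo_depth=2 redo_depth=0
After op 5 (type): buf='abcfoofoo' undo_depth=3 redo_depth=0
After op 6 (delete): buf='abcfoofo' undo_depth=4 redo_depth=0
After op 7 (type): buf='abcfoofotwo' undo_depth=5 redo_depth=0

Answer: abcfoofotwo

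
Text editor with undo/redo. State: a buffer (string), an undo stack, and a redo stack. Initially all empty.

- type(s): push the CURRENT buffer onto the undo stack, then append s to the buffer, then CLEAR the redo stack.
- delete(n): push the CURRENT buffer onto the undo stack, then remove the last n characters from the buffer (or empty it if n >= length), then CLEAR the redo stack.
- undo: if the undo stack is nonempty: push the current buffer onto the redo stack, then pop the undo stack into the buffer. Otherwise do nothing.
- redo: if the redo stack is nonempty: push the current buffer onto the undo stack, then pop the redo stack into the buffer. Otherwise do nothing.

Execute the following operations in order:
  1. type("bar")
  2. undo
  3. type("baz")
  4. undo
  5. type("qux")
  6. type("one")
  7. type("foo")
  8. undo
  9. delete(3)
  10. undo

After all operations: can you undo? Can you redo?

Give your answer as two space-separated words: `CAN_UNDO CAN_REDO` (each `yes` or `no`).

Answer: yes yes

Derivation:
After op 1 (type): buf='bar' undo_depth=1 redo_depth=0
After op 2 (undo): buf='(empty)' undo_depth=0 redo_depth=1
After op 3 (type): buf='baz' undo_depth=1 redo_depth=0
After op 4 (undo): buf='(empty)' undo_depth=0 redo_depth=1
After op 5 (type): buf='qux' undo_depth=1 redo_depth=0
After op 6 (type): buf='quxone' undo_depth=2 redo_depth=0
After op 7 (type): buf='quxonefoo' undo_depth=3 redo_depth=0
After op 8 (undo): buf='quxone' undo_depth=2 redo_depth=1
After op 9 (delete): buf='qux' undo_depth=3 redo_depth=0
After op 10 (undo): buf='quxone' undo_depth=2 redo_depth=1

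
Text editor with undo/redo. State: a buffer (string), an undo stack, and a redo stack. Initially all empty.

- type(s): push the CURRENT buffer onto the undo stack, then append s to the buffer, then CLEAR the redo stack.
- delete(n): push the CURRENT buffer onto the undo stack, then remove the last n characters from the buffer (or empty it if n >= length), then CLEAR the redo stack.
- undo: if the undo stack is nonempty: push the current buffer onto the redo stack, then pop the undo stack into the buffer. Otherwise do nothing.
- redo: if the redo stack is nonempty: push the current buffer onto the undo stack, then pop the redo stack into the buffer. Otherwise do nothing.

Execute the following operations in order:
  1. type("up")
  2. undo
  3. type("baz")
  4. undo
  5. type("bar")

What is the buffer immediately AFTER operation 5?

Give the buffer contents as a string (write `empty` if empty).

Answer: bar

Derivation:
After op 1 (type): buf='up' undo_depth=1 redo_depth=0
After op 2 (undo): buf='(empty)' undo_depth=0 redo_depth=1
After op 3 (type): buf='baz' undo_depth=1 redo_depth=0
After op 4 (undo): buf='(empty)' undo_depth=0 redo_depth=1
After op 5 (type): buf='bar' undo_depth=1 redo_depth=0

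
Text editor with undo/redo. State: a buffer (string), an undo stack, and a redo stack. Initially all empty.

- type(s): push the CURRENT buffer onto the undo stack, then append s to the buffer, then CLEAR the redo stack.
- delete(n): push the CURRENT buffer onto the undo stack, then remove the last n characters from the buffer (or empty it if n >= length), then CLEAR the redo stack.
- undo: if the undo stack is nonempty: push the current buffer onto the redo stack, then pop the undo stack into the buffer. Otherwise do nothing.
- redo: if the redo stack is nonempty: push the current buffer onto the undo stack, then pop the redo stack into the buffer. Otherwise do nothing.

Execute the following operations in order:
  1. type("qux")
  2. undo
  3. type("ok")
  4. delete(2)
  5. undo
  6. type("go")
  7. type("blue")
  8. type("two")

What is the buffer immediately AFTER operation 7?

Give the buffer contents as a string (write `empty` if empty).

Answer: okgoblue

Derivation:
After op 1 (type): buf='qux' undo_depth=1 redo_depth=0
After op 2 (undo): buf='(empty)' undo_depth=0 redo_depth=1
After op 3 (type): buf='ok' undo_depth=1 redo_depth=0
After op 4 (delete): buf='(empty)' undo_depth=2 redo_depth=0
After op 5 (undo): buf='ok' undo_depth=1 redo_depth=1
After op 6 (type): buf='okgo' undo_depth=2 redo_depth=0
After op 7 (type): buf='okgoblue' undo_depth=3 redo_depth=0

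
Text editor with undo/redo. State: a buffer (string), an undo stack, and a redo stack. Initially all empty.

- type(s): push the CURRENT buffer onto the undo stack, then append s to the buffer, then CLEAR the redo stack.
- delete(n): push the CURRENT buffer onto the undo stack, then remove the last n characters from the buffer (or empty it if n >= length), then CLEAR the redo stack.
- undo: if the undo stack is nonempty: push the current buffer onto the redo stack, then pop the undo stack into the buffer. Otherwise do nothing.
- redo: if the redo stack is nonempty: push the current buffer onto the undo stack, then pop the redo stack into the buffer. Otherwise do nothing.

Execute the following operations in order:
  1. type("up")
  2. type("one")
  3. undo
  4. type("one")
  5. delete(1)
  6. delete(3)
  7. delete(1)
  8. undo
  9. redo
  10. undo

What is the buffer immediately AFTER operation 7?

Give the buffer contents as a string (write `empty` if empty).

After op 1 (type): buf='up' undo_depth=1 redo_depth=0
After op 2 (type): buf='upone' undo_depth=2 redo_depth=0
After op 3 (undo): buf='up' undo_depth=1 redo_depth=1
After op 4 (type): buf='upone' undo_depth=2 redo_depth=0
After op 5 (delete): buf='upon' undo_depth=3 redo_depth=0
After op 6 (delete): buf='u' undo_depth=4 redo_depth=0
After op 7 (delete): buf='(empty)' undo_depth=5 redo_depth=0

Answer: empty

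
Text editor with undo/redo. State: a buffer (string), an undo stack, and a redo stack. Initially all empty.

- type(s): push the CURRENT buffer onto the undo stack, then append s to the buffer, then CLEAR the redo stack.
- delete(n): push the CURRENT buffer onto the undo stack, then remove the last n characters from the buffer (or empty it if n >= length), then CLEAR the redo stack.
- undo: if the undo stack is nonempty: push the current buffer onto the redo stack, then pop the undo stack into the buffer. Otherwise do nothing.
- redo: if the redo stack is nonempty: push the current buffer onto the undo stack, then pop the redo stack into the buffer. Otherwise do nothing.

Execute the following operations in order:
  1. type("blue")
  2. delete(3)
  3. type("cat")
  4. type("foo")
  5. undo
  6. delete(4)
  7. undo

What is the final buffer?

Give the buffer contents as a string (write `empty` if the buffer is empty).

Answer: bcat

Derivation:
After op 1 (type): buf='blue' undo_depth=1 redo_depth=0
After op 2 (delete): buf='b' undo_depth=2 redo_depth=0
After op 3 (type): buf='bcat' undo_depth=3 redo_depth=0
After op 4 (type): buf='bcatfoo' undo_depth=4 redo_depth=0
After op 5 (undo): buf='bcat' undo_depth=3 redo_depth=1
After op 6 (delete): buf='(empty)' undo_depth=4 redo_depth=0
After op 7 (undo): buf='bcat' undo_depth=3 redo_depth=1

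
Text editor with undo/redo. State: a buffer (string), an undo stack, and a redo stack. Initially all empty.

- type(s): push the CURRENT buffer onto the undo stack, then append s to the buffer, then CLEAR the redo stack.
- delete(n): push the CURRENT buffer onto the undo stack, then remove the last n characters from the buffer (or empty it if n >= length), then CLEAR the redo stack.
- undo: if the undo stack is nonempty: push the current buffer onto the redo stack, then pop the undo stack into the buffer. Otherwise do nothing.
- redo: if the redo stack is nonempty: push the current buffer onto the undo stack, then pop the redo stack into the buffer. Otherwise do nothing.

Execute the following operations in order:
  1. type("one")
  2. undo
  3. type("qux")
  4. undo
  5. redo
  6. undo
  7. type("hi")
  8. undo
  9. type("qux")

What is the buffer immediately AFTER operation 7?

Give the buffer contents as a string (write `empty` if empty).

After op 1 (type): buf='one' undo_depth=1 redo_depth=0
After op 2 (undo): buf='(empty)' undo_depth=0 redo_depth=1
After op 3 (type): buf='qux' undo_depth=1 redo_depth=0
After op 4 (undo): buf='(empty)' undo_depth=0 redo_depth=1
After op 5 (redo): buf='qux' undo_depth=1 redo_depth=0
After op 6 (undo): buf='(empty)' undo_depth=0 redo_depth=1
After op 7 (type): buf='hi' undo_depth=1 redo_depth=0

Answer: hi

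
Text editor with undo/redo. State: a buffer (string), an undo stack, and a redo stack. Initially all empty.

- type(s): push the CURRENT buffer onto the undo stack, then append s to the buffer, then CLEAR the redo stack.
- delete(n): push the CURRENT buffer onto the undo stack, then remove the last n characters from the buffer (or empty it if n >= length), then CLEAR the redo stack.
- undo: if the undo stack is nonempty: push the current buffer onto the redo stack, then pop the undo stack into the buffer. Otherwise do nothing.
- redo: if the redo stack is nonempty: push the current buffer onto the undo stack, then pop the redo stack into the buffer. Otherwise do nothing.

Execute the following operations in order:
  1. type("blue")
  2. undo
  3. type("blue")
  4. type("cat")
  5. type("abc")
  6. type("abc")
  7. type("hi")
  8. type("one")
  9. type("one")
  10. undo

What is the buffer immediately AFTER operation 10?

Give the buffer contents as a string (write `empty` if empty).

Answer: bluecatabcabchione

Derivation:
After op 1 (type): buf='blue' undo_depth=1 redo_depth=0
After op 2 (undo): buf='(empty)' undo_depth=0 redo_depth=1
After op 3 (type): buf='blue' undo_depth=1 redo_depth=0
After op 4 (type): buf='bluecat' undo_depth=2 redo_depth=0
After op 5 (type): buf='bluecatabc' undo_depth=3 redo_depth=0
After op 6 (type): buf='bluecatabcabc' undo_depth=4 redo_depth=0
After op 7 (type): buf='bluecatabcabchi' undo_depth=5 redo_depth=0
After op 8 (type): buf='bluecatabcabchione' undo_depth=6 redo_depth=0
After op 9 (type): buf='bluecatabcabchioneone' undo_depth=7 redo_depth=0
After op 10 (undo): buf='bluecatabcabchione' undo_depth=6 redo_depth=1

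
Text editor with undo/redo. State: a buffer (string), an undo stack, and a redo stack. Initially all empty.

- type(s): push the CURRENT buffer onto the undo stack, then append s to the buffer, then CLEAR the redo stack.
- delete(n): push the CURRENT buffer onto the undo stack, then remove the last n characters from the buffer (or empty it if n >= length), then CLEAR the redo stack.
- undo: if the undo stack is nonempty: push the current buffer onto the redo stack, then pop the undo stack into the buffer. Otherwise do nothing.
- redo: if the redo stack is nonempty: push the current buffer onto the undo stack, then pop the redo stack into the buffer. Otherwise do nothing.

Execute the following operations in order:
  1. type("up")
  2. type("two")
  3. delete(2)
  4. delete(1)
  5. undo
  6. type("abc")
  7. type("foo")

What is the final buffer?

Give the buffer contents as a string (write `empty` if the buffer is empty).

Answer: uptabcfoo

Derivation:
After op 1 (type): buf='up' undo_depth=1 redo_depth=0
After op 2 (type): buf='uptwo' undo_depth=2 redo_depth=0
After op 3 (delete): buf='upt' undo_depth=3 redo_depth=0
After op 4 (delete): buf='up' undo_depth=4 redo_depth=0
After op 5 (undo): buf='upt' undo_depth=3 redo_depth=1
After op 6 (type): buf='uptabc' undo_depth=4 redo_depth=0
After op 7 (type): buf='uptabcfoo' undo_depth=5 redo_depth=0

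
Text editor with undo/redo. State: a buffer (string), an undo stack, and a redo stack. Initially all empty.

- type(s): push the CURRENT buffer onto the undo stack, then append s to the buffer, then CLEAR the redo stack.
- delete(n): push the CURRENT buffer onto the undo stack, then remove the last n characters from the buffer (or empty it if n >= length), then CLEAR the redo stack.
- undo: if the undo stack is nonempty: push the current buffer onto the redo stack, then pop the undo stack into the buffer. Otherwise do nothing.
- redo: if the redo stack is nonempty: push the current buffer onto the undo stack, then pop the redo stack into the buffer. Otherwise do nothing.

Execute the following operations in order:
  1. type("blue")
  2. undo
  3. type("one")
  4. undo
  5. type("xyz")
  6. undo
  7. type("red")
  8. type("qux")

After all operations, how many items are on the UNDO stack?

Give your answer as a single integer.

Answer: 2

Derivation:
After op 1 (type): buf='blue' undo_depth=1 redo_depth=0
After op 2 (undo): buf='(empty)' undo_depth=0 redo_depth=1
After op 3 (type): buf='one' undo_depth=1 redo_depth=0
After op 4 (undo): buf='(empty)' undo_depth=0 redo_depth=1
After op 5 (type): buf='xyz' undo_depth=1 redo_depth=0
After op 6 (undo): buf='(empty)' undo_depth=0 redo_depth=1
After op 7 (type): buf='red' undo_depth=1 redo_depth=0
After op 8 (type): buf='redqux' undo_depth=2 redo_depth=0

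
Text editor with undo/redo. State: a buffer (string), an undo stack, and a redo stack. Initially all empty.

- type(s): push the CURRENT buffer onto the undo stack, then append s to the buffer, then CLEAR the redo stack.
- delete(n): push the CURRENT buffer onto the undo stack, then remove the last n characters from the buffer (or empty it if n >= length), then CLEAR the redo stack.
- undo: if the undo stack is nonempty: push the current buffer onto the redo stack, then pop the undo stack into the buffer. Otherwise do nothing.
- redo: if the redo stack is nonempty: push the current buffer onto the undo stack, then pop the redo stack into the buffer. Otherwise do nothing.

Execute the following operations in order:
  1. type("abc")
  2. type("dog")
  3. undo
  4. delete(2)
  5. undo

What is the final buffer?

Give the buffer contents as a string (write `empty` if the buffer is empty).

Answer: abc

Derivation:
After op 1 (type): buf='abc' undo_depth=1 redo_depth=0
After op 2 (type): buf='abcdog' undo_depth=2 redo_depth=0
After op 3 (undo): buf='abc' undo_depth=1 redo_depth=1
After op 4 (delete): buf='a' undo_depth=2 redo_depth=0
After op 5 (undo): buf='abc' undo_depth=1 redo_depth=1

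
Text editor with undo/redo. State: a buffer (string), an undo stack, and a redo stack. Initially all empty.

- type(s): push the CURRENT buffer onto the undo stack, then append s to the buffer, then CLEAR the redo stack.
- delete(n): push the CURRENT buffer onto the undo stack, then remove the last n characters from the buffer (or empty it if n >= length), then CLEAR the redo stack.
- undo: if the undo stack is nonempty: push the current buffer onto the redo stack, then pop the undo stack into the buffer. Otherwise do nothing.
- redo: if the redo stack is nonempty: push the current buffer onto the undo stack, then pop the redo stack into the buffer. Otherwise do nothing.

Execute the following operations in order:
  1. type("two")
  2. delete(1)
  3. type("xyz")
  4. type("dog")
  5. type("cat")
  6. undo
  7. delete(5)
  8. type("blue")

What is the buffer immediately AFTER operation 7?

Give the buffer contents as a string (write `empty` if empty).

After op 1 (type): buf='two' undo_depth=1 redo_depth=0
After op 2 (delete): buf='tw' undo_depth=2 redo_depth=0
After op 3 (type): buf='twxyz' undo_depth=3 redo_depth=0
After op 4 (type): buf='twxyzdog' undo_depth=4 redo_depth=0
After op 5 (type): buf='twxyzdogcat' undo_depth=5 redo_depth=0
After op 6 (undo): buf='twxyzdog' undo_depth=4 redo_depth=1
After op 7 (delete): buf='twx' undo_depth=5 redo_depth=0

Answer: twx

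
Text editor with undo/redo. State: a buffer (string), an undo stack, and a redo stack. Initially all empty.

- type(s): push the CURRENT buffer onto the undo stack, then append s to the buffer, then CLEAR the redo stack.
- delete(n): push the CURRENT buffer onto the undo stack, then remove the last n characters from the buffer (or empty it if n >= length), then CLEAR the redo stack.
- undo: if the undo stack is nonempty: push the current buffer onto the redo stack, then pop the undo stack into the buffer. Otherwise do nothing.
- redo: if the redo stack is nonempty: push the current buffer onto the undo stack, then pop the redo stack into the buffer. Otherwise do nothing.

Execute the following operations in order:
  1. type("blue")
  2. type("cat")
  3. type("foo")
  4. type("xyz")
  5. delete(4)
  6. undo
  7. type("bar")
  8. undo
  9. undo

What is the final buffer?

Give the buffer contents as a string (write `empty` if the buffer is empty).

After op 1 (type): buf='blue' undo_depth=1 redo_depth=0
After op 2 (type): buf='bluecat' undo_depth=2 redo_depth=0
After op 3 (type): buf='bluecatfoo' undo_depth=3 redo_depth=0
After op 4 (type): buf='bluecatfooxyz' undo_depth=4 redo_depth=0
After op 5 (delete): buf='bluecatfo' undo_depth=5 redo_depth=0
After op 6 (undo): buf='bluecatfooxyz' undo_depth=4 redo_depth=1
After op 7 (type): buf='bluecatfooxyzbar' undo_depth=5 redo_depth=0
After op 8 (undo): buf='bluecatfooxyz' undo_depth=4 redo_depth=1
After op 9 (undo): buf='bluecatfoo' undo_depth=3 redo_depth=2

Answer: bluecatfoo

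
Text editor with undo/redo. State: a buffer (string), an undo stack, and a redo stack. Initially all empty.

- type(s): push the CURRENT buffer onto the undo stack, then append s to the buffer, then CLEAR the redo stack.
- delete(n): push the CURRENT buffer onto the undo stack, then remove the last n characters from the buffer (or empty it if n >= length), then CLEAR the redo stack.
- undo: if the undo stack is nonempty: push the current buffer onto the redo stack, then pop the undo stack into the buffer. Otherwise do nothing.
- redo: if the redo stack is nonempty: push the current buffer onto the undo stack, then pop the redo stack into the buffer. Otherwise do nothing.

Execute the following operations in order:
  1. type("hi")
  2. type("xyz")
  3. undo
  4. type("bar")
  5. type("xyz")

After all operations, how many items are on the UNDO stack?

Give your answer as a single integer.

After op 1 (type): buf='hi' undo_depth=1 redo_depth=0
After op 2 (type): buf='hixyz' undo_depth=2 redo_depth=0
After op 3 (undo): buf='hi' undo_depth=1 redo_depth=1
After op 4 (type): buf='hibar' undo_depth=2 redo_depth=0
After op 5 (type): buf='hibarxyz' undo_depth=3 redo_depth=0

Answer: 3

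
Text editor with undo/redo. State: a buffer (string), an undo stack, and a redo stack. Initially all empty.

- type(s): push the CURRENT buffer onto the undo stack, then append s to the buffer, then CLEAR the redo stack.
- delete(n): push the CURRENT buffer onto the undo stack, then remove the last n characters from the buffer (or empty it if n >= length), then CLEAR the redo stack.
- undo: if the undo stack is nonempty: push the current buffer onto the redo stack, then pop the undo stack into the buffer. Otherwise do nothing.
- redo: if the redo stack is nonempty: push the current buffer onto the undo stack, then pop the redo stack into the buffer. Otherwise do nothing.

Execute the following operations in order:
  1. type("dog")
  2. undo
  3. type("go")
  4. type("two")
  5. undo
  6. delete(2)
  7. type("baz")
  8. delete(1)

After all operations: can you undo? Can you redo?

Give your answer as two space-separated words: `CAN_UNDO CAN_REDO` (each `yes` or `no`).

Answer: yes no

Derivation:
After op 1 (type): buf='dog' undo_depth=1 redo_depth=0
After op 2 (undo): buf='(empty)' undo_depth=0 redo_depth=1
After op 3 (type): buf='go' undo_depth=1 redo_depth=0
After op 4 (type): buf='gotwo' undo_depth=2 redo_depth=0
After op 5 (undo): buf='go' undo_depth=1 redo_depth=1
After op 6 (delete): buf='(empty)' undo_depth=2 redo_depth=0
After op 7 (type): buf='baz' undo_depth=3 redo_depth=0
After op 8 (delete): buf='ba' undo_depth=4 redo_depth=0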